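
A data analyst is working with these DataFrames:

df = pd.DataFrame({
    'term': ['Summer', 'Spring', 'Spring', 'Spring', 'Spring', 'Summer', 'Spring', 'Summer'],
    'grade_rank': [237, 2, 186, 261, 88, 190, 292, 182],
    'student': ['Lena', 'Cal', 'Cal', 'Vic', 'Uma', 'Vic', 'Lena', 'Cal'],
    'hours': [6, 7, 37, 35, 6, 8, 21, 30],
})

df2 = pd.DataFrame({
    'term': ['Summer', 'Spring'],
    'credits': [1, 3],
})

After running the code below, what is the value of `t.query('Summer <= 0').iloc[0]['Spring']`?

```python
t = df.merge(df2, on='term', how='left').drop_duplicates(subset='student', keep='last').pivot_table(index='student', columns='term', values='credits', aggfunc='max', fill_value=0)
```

merge on 'term' (how='left') → 8 rows:
     term  grade_rank student  hours  credits
0  Summer         237    Lena      6        1
1  Spring           2     Cal      7        3
2  Spring         186     Cal     37        3
3  Spring         261     Vic     35        3
4  Spring          88     Uma      6        3
5  Summer         190     Vic      8        1
6  Spring         292    Lena     21        3
7  Summer         182     Cal     30        1
drop duplicate student (keep=last):
     term  grade_rank student  hours  credits
4  Spring          88     Uma      6        3
5  Summer         190     Vic      8        1
6  Spring         292    Lena     21        3
7  Summer         182     Cal     30        1
pivot: rows=student, cols=term, max(credits):
term     Spring  Summer
student                
Cal           0       1
Lena          3       0
Uma           3       0
Vic           0       1
filter rows where Summer <= 0:
term     Spring  Summer
student                
Lena          3       0
Uma           3       0
Then the value at position 0, column 'Spring': 3

3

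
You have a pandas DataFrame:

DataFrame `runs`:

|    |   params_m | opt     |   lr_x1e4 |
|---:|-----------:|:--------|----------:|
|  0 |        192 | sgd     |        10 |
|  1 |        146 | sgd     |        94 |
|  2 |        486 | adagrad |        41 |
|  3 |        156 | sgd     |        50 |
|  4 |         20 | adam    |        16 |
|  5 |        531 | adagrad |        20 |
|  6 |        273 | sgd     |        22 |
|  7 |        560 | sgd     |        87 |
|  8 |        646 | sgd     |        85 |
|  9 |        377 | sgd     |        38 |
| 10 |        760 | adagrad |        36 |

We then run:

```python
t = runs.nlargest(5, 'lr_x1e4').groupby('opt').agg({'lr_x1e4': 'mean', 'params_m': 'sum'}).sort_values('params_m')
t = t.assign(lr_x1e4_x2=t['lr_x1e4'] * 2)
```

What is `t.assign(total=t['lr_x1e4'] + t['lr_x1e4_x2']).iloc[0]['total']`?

123.0

take 5 rows with largest lr_x1e4:
   params_m      opt  lr_x1e4
1       146      sgd       94
7       560      sgd       87
8       646      sgd       85
3       156      sgd       50
2       486  adagrad       41
group by opt: mean(lr_x1e4), sum(params_m):
         lr_x1e4  params_m
opt                       
adagrad     41.0       486
sgd         79.0      1508
sort by params_m:
         lr_x1e4  params_m
opt                       
adagrad     41.0       486
sgd         79.0      1508
add column lr_x1e4_x2 = t['lr_x1e4'] * 2:
         lr_x1e4  params_m  lr_x1e4_x2
opt                                   
adagrad     41.0       486        82.0
sgd         79.0      1508       158.0
add column total = t['lr_x1e4'] + t['lr_x1e4_x2']:
         lr_x1e4  params_m  lr_x1e4_x2  total
opt                                          
adagrad     41.0       486        82.0  123.0
sgd         79.0      1508       158.0  237.0
Then the value at position 0, column 'total': 123.0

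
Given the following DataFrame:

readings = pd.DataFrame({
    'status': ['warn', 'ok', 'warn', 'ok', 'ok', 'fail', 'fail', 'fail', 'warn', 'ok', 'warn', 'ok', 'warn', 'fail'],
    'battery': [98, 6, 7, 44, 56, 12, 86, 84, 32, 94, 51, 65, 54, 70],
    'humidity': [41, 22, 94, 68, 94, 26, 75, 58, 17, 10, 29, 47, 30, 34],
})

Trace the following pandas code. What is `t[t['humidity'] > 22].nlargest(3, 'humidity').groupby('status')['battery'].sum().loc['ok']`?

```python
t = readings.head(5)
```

100

take first 5 rows:
  status  battery  humidity
0   warn       98        41
1     ok        6        22
2   warn        7        94
3     ok       44        68
4     ok       56        94
filter rows where humidity > 22:
  status  battery  humidity
0   warn       98        41
2   warn        7        94
3     ok       44        68
4     ok       56        94
take 3 rows with largest humidity:
  status  battery  humidity
2   warn        7        94
4     ok       56        94
3     ok       44        68
group by status, sum of battery:
status
ok      100
warn      7
Name: battery, dtype: int64
Taking the value at index 'ok' gives 100.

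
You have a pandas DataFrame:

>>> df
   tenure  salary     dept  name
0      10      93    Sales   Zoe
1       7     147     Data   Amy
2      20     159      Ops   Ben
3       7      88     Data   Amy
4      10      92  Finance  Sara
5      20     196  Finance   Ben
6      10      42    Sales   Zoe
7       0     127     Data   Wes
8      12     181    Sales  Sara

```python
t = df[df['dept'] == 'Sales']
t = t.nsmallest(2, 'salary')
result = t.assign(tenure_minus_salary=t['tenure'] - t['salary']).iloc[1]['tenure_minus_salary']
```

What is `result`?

filter rows where dept == 'Sales':
   tenure  salary   dept  name
0      10      93  Sales   Zoe
6      10      42  Sales   Zoe
8      12     181  Sales  Sara
take 2 rows with smallest salary:
   tenure  salary   dept name
6      10      42  Sales  Zoe
0      10      93  Sales  Zoe
add column tenure_minus_salary = t['tenure'] - t['salary']:
   tenure  salary   dept name  tenure_minus_salary
6      10      42  Sales  Zoe                  -32
0      10      93  Sales  Zoe                  -83
Taking the value at position 1, column 'tenure_minus_salary' gives -83.

-83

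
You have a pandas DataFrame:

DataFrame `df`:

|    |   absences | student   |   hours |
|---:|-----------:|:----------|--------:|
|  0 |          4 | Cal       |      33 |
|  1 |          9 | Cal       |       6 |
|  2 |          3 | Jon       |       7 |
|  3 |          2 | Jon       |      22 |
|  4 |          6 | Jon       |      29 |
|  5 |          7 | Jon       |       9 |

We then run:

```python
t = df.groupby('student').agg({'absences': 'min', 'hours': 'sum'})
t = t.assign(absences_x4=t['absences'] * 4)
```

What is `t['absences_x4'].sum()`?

24

group by student: min(absences), sum(hours):
         absences  hours
student                 
Cal             4     39
Jon             2     67
add column absences_x4 = t['absences'] * 4:
         absences  hours  absences_x4
student                              
Cal             4     39           16
Jon             2     67            8
The sum of column 'absences_x4' is 24.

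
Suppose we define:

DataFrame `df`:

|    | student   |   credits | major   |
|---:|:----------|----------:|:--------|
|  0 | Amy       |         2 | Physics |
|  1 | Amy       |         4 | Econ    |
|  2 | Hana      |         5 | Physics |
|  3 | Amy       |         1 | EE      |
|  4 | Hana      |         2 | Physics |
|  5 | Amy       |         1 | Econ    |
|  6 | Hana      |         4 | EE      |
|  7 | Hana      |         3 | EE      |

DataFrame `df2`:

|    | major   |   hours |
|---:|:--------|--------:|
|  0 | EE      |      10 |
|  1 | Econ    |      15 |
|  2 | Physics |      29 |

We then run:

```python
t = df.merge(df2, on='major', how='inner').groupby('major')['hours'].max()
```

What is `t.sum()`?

54

merge on 'major' (how='inner') → 8 rows:
  student  credits    major  hours
0     Amy        2  Physics     29
1     Amy        4     Econ     15
2    Hana        5  Physics     29
3     Amy        1       EE     10
4    Hana        2  Physics     29
5     Amy        1     Econ     15
6    Hana        4       EE     10
7    Hana        3       EE     10
group by major, max of hours:
major
EE         10
Econ       15
Physics    29
Name: hours, dtype: int64
So sum() = 54.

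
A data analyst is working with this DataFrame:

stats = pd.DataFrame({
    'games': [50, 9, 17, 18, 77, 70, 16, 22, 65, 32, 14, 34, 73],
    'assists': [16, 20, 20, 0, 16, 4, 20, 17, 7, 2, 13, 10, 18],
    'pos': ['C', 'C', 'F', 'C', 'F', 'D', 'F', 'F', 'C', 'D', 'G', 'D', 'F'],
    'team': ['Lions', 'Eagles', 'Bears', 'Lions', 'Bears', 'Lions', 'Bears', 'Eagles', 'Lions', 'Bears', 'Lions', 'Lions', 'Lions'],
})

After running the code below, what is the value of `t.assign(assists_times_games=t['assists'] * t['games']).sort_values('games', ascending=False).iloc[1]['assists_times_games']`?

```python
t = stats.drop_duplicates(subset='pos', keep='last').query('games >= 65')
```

drop duplicate pos (keep=last):
    games  assists pos   team
8      65        7   C  Lions
10     14       13   G  Lions
11     34       10   D  Lions
12     73       18   F  Lions
filter rows where games >= 65:
    games  assists pos   team
8      65        7   C  Lions
12     73       18   F  Lions
add column assists_times_games = t['assists'] * t['games']:
    games  assists pos   team  assists_times_games
8      65        7   C  Lions                  455
12     73       18   F  Lions                 1314
sort by games descending:
    games  assists pos   team  assists_times_games
12     73       18   F  Lions                 1314
8      65        7   C  Lions                  455
Taking the value at position 1, column 'assists_times_games' gives 455.

455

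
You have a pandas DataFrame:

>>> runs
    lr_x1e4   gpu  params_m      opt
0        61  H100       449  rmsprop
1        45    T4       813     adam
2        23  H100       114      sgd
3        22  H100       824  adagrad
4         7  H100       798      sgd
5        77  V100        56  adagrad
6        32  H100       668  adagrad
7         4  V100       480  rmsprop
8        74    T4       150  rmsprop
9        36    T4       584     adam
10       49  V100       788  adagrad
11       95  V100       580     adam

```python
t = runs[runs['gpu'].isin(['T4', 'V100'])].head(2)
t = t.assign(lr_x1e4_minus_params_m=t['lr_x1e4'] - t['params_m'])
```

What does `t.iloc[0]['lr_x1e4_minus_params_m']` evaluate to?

-768

filter rows where gpu in ['T4', 'V100']:
    lr_x1e4   gpu  params_m      opt
1        45    T4       813     adam
5        77  V100        56  adagrad
7         4  V100       480  rmsprop
8        74    T4       150  rmsprop
9        36    T4       584     adam
10       49  V100       788  adagrad
11       95  V100       580     adam
take first 2 rows:
   lr_x1e4   gpu  params_m      opt
1       45    T4       813     adam
5       77  V100        56  adagrad
add column lr_x1e4_minus_params_m = t['lr_x1e4'] - t['params_m']:
   lr_x1e4   gpu  params_m      opt  lr_x1e4_minus_params_m
1       45    T4       813     adam                    -768
5       77  V100        56  adagrad                      21
value at position 0, column 'lr_x1e4_minus_params_m' → -768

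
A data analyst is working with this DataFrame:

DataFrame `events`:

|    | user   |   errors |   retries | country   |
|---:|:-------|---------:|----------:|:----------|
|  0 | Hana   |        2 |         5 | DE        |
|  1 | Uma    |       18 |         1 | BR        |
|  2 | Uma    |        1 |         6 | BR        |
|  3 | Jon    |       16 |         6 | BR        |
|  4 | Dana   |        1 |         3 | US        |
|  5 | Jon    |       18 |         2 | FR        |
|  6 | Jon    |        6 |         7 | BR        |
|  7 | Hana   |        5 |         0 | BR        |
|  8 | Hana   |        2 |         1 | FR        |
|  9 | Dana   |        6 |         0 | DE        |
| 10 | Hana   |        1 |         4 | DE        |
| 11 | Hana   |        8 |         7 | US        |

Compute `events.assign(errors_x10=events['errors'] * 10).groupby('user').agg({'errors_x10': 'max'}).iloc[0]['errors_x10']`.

60

add column errors_x10 = events['errors'] * 10:
    user  errors  retries country  errors_x10
0   Hana       2        5      DE          20
1    Uma      18        1      BR         180
2    Uma       1        6      BR          10
3    Jon      16        6      BR         160
4   Dana       1        3      US          10
5    Jon      18        2      FR         180
6    Jon       6        7      BR          60
7   Hana       5        0      BR          50
8   Hana       2        1      FR          20
9   Dana       6        0      DE          60
10  Hana       1        4      DE          10
11  Hana       8        7      US          80
group by user, max of errors_x10:
      errors_x10
user            
Dana          60
Hana          80
Jon          180
Uma          180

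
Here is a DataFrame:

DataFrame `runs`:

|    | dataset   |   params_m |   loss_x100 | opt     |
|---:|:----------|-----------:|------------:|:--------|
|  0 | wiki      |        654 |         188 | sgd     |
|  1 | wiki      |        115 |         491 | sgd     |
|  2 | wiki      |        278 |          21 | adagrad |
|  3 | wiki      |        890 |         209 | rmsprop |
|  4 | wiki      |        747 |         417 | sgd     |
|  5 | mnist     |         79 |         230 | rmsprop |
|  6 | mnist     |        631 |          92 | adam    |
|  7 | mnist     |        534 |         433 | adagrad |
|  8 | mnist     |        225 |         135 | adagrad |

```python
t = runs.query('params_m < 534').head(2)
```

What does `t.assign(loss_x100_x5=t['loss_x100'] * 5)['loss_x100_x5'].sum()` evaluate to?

2560

filter rows where params_m < 534:
  dataset  params_m  loss_x100      opt
1    wiki       115        491      sgd
2    wiki       278         21  adagrad
5   mnist        79        230  rmsprop
8   mnist       225        135  adagrad
take first 2 rows:
  dataset  params_m  loss_x100      opt
1    wiki       115        491      sgd
2    wiki       278         21  adagrad
add column loss_x100_x5 = t['loss_x100'] * 5:
  dataset  params_m  loss_x100      opt  loss_x100_x5
1    wiki       115        491      sgd          2455
2    wiki       278         21  adagrad           105
Hence 2560.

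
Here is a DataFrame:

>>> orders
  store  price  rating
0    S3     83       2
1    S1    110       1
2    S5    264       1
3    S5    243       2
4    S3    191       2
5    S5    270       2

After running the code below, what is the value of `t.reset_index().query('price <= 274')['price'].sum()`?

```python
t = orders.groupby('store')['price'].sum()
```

group by store, sum of price:
store
S1    110
S3    274
S5    777
Name: price, dtype: int64
reset_index():
  store  price
0    S1    110
1    S3    274
2    S5    777
filter rows where price <= 274:
  store  price
0    S1    110
1    S3    274

384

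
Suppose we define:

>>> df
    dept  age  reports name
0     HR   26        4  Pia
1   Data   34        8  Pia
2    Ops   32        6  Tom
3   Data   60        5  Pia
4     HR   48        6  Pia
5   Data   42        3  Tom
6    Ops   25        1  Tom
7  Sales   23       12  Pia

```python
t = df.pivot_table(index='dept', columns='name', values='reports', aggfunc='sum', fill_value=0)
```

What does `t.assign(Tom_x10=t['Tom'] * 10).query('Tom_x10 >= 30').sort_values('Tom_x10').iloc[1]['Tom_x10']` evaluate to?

pivot: rows=dept, cols=name, sum(reports):
name   Pia  Tom
dept           
Data    13    3
HR      10    0
Ops      0    7
Sales   12    0
add column Tom_x10 = t['Tom'] * 10:
name   Pia  Tom  Tom_x10
dept                    
Data    13    3       30
HR      10    0        0
Ops      0    7       70
Sales   12    0        0
filter rows where Tom_x10 >= 30:
name  Pia  Tom  Tom_x10
dept                   
Data   13    3       30
Ops     0    7       70
sort by Tom_x10:
name  Pia  Tom  Tom_x10
dept                   
Data   13    3       30
Ops     0    7       70
value at position 1, column 'Tom_x10' → 70

70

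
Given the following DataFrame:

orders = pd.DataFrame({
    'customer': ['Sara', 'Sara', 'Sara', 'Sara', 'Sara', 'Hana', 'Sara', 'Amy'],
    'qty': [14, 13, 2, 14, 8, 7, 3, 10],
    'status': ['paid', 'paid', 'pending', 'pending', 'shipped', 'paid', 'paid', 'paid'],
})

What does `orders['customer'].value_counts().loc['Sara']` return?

value_counts of customer:
customer
Sara    6
Hana    1
Amy     1
Name: count, dtype: int64

6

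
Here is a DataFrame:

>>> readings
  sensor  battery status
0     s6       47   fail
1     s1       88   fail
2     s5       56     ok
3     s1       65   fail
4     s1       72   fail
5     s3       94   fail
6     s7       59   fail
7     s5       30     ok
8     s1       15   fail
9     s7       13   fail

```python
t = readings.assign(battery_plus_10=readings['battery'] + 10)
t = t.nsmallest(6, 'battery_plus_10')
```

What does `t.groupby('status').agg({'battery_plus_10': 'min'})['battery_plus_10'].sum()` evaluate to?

63

add column battery_plus_10 = readings['battery'] + 10:
  sensor  battery status  battery_plus_10
0     s6       47   fail               57
1     s1       88   fail               98
2     s5       56     ok               66
3     s1       65   fail               75
4     s1       72   fail               82
5     s3       94   fail              104
6     s7       59   fail               69
7     s5       30     ok               40
8     s1       15   fail               25
9     s7       13   fail               23
take 6 rows with smallest battery_plus_10:
  sensor  battery status  battery_plus_10
9     s7       13   fail               23
8     s1       15   fail               25
7     s5       30     ok               40
0     s6       47   fail               57
2     s5       56     ok               66
6     s7       59   fail               69
group by status, min of battery_plus_10:
        battery_plus_10
status                 
fail                 23
ok                   40
The sum of column 'battery_plus_10' is 63.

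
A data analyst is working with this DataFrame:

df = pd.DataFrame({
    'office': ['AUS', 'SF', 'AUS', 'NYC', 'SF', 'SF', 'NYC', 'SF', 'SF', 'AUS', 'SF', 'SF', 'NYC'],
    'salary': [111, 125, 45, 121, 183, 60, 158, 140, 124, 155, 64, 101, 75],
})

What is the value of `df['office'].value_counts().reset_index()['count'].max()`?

7

value_counts of office:
office
SF     7
AUS    3
NYC    3
Name: count, dtype: int64
reset_index():
  office  count
0     SF      7
1    AUS      3
2    NYC      3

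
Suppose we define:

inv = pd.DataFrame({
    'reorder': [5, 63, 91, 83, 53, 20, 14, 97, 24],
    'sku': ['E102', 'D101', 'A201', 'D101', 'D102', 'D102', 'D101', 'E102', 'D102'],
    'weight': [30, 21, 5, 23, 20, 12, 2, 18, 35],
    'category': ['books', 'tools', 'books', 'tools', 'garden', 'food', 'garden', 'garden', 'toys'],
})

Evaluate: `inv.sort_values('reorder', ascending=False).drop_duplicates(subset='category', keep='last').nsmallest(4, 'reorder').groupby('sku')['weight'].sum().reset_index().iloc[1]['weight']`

47

sort by reorder descending:
   reorder   sku  weight category
7       97  E102      18   garden
2       91  A201       5    books
3       83  D101      23    tools
1       63  D101      21    tools
4       53  D102      20   garden
8       24  D102      35     toys
5       20  D102      12     food
6       14  D101       2   garden
0        5  E102      30    books
drop duplicate category (keep=last):
   reorder   sku  weight category
1       63  D101      21    tools
8       24  D102      35     toys
5       20  D102      12     food
6       14  D101       2   garden
0        5  E102      30    books
take 4 rows with smallest reorder:
   reorder   sku  weight category
0        5  E102      30    books
6       14  D101       2   garden
5       20  D102      12     food
8       24  D102      35     toys
group by sku, sum of weight:
sku
D101     2
D102    47
E102    30
Name: weight, dtype: int64
reset_index():
    sku  weight
0  D101       2
1  D102      47
2  E102      30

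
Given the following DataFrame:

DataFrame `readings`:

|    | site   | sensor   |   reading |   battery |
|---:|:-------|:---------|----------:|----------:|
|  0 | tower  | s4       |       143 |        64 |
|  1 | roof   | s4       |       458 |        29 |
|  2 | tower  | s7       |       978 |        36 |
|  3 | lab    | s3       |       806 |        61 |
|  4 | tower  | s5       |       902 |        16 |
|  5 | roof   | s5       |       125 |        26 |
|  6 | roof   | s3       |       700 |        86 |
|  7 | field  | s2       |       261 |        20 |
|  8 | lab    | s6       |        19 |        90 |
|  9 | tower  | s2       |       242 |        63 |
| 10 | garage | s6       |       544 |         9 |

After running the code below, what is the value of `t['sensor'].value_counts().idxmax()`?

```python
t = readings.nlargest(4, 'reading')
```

s3

take 4 rows with largest reading:
    site sensor  reading  battery
2  tower     s7      978       36
4  tower     s5      902       16
3    lab     s3      806       61
6   roof     s3      700       86
value_counts of sensor:
sensor
s3    2
s7    1
s5    1
Name: count, dtype: int64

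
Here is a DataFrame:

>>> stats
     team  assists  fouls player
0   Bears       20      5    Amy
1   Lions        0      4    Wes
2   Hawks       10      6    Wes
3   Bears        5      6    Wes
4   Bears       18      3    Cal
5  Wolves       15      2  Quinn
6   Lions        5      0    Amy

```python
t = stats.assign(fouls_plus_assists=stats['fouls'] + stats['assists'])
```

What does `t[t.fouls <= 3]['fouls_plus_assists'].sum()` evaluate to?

43

add column fouls_plus_assists = stats['fouls'] + stats['assists']:
     team  assists  fouls player  fouls_plus_assists
0   Bears       20      5    Amy                  25
1   Lions        0      4    Wes                   4
2   Hawks       10      6    Wes                  16
3   Bears        5      6    Wes                  11
4   Bears       18      3    Cal                  21
5  Wolves       15      2  Quinn                  17
6   Lions        5      0    Amy                   5
filter rows where fouls <= 3:
     team  assists  fouls player  fouls_plus_assists
4   Bears       18      3    Cal                  21
5  Wolves       15      2  Quinn                  17
6   Lions        5      0    Amy                   5
The sum of column 'fouls_plus_assists' is 43.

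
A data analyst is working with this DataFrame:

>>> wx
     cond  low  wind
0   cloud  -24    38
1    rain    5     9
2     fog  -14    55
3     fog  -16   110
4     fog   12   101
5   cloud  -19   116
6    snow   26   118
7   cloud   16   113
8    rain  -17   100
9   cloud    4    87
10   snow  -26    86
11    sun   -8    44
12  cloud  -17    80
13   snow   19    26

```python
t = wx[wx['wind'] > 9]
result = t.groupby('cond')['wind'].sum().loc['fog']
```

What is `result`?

266

filter rows where wind > 9:
     cond  low  wind
0   cloud  -24    38
2     fog  -14    55
3     fog  -16   110
4     fog   12   101
5   cloud  -19   116
6    snow   26   118
7   cloud   16   113
8    rain  -17   100
9   cloud    4    87
10   snow  -26    86
11    sun   -8    44
12  cloud  -17    80
13   snow   19    26
group by cond, sum of wind:
cond
cloud    434
fog      266
rain     100
snow     230
sun       44
Name: wind, dtype: int64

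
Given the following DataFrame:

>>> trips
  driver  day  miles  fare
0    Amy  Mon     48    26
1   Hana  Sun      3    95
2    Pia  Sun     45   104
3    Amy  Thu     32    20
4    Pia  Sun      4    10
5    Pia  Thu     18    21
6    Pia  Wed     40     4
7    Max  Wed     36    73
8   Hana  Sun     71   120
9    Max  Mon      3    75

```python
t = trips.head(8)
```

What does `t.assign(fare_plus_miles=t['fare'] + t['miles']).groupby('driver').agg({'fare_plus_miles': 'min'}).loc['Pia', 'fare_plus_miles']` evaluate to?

take first 8 rows:
  driver  day  miles  fare
0    Amy  Mon     48    26
1   Hana  Sun      3    95
2    Pia  Sun     45   104
3    Amy  Thu     32    20
4    Pia  Sun      4    10
5    Pia  Thu     18    21
6    Pia  Wed     40     4
7    Max  Wed     36    73
add column fare_plus_miles = t['fare'] + t['miles']:
  driver  day  miles  fare  fare_plus_miles
0    Amy  Mon     48    26               74
1   Hana  Sun      3    95               98
2    Pia  Sun     45   104              149
3    Amy  Thu     32    20               52
4    Pia  Sun      4    10               14
5    Pia  Thu     18    21               39
6    Pia  Wed     40     4               44
7    Max  Wed     36    73              109
group by driver, min of fare_plus_miles:
        fare_plus_miles
driver                 
Amy                  52
Hana                 98
Max                 109
Pia                  14
Taking the value at row 'Pia', column 'fare_plus_miles' gives 14.

14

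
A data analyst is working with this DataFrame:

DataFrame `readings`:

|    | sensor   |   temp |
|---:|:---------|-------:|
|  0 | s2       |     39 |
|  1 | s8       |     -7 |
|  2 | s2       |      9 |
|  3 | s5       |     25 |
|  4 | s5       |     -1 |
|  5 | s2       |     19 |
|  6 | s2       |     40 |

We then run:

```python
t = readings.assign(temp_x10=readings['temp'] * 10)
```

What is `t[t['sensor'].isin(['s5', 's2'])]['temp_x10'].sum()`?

1310

add column temp_x10 = readings['temp'] * 10:
  sensor  temp  temp_x10
0     s2    39       390
1     s8    -7       -70
2     s2     9        90
3     s5    25       250
4     s5    -1       -10
5     s2    19       190
6     s2    40       400
filter rows where sensor in ['s5', 's2']:
  sensor  temp  temp_x10
0     s2    39       390
2     s2     9        90
3     s5    25       250
4     s5    -1       -10
5     s2    19       190
6     s2    40       400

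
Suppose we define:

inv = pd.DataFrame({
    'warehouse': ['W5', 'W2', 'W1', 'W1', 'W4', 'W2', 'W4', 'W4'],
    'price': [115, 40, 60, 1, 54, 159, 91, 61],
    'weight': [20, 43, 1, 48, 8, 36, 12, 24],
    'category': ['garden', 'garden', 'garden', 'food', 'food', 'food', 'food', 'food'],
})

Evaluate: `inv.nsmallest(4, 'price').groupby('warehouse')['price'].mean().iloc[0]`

30.5

take 4 rows with smallest price:
  warehouse  price  weight category
3        W1      1      48     food
1        W2     40      43   garden
4        W4     54       8     food
2        W1     60       1   garden
group by warehouse, mean of price:
warehouse
W1    30.5
W2    40.0
W4    54.0
Name: price, dtype: float64
Reading off the value at position 0, we get 30.5.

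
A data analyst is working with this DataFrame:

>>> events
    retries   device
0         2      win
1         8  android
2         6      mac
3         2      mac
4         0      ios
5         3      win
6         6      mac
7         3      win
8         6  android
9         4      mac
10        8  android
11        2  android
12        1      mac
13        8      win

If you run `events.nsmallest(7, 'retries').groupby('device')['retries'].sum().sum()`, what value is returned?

13

take 7 rows with smallest retries:
    retries   device
4         0      ios
12        1      mac
0         2      win
3         2      mac
11        2  android
5         3      win
7         3      win
group by device, sum of retries:
device
android    2
ios        0
mac        3
win        8
Name: retries, dtype: int64
The sum of the resulting series is 13.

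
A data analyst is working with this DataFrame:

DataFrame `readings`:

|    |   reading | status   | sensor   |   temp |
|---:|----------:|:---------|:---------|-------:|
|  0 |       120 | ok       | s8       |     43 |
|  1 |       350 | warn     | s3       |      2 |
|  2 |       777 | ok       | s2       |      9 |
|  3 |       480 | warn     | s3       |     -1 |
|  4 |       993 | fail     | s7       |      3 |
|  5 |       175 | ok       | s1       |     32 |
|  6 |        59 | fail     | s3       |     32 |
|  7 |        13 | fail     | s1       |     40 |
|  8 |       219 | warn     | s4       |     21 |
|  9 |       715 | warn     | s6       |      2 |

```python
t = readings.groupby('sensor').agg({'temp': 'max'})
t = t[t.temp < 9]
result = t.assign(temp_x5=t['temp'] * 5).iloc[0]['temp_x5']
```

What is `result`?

group by sensor, max of temp:
        temp
sensor      
s1        40
s2         9
s3        32
s4        21
s6         2
s7         3
s8        43
filter rows where temp < 9:
        temp
sensor      
s6         2
s7         3
add column temp_x5 = t['temp'] * 5:
        temp  temp_x5
sensor               
s6         2       10
s7         3       15
Reading off the value at position 0, column 'temp_x5', we get 10.

10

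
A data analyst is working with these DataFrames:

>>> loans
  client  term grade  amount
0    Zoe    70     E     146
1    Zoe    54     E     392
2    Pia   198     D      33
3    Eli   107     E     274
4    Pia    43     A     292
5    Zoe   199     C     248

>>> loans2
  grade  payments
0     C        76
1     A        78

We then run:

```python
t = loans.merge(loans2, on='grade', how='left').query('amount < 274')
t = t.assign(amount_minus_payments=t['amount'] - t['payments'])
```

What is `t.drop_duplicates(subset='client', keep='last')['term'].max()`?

199

merge on 'grade' (how='left') → 6 rows:
  client  term grade  amount  payments
0    Zoe    70     E     146       NaN
1    Zoe    54     E     392       NaN
2    Pia   198     D      33       NaN
3    Eli   107     E     274       NaN
4    Pia    43     A     292      78.0
5    Zoe   199     C     248      76.0
filter rows where amount < 274:
  client  term grade  amount  payments
0    Zoe    70     E     146       NaN
2    Pia   198     D      33       NaN
5    Zoe   199     C     248      76.0
add column amount_minus_payments = t['amount'] - t['payments']:
  client  term grade  amount  payments  amount_minus_payments
0    Zoe    70     E     146       NaN                    NaN
2    Pia   198     D      33       NaN                    NaN
5    Zoe   199     C     248      76.0                  172.0
drop duplicate client (keep=last):
  client  term grade  amount  payments  amount_minus_payments
2    Pia   198     D      33       NaN                    NaN
5    Zoe   199     C     248      76.0                  172.0
Then the max of column 'term': 199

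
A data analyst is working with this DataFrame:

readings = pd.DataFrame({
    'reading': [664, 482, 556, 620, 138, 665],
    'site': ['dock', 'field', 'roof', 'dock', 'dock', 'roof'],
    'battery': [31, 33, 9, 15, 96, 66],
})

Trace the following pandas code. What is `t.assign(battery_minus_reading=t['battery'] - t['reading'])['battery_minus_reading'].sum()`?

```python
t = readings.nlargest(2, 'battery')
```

-641

take 2 rows with largest battery:
   reading  site  battery
4      138  dock       96
5      665  roof       66
add column battery_minus_reading = t['battery'] - t['reading']:
   reading  site  battery  battery_minus_reading
4      138  dock       96                    -42
5      665  roof       66                   -599
So sum() = -641.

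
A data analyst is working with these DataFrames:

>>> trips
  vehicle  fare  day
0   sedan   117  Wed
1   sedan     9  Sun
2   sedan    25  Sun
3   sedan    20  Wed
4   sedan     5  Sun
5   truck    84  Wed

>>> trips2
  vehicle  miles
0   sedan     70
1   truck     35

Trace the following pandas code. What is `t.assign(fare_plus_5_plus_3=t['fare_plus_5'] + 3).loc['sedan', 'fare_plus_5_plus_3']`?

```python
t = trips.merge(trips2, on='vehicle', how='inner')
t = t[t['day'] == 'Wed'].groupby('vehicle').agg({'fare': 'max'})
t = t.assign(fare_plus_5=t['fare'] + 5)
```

125

merge on 'vehicle' (how='inner') → 6 rows:
  vehicle  fare  day  miles
0   sedan   117  Wed     70
1   sedan     9  Sun     70
2   sedan    25  Sun     70
3   sedan    20  Wed     70
4   sedan     5  Sun     70
5   truck    84  Wed     35
filter rows where day == 'Wed':
  vehicle  fare  day  miles
0   sedan   117  Wed     70
3   sedan    20  Wed     70
5   truck    84  Wed     35
group by vehicle, max of fare:
         fare
vehicle      
sedan     117
truck      84
add column fare_plus_5 = t['fare'] + 5:
         fare  fare_plus_5
vehicle                   
sedan     117          122
truck      84           89
add column fare_plus_5_plus_3 = t['fare_plus_5'] + 3:
         fare  fare_plus_5  fare_plus_5_plus_3
vehicle                                       
sedan     117          122                 125
truck      84           89                  92
Hence 125.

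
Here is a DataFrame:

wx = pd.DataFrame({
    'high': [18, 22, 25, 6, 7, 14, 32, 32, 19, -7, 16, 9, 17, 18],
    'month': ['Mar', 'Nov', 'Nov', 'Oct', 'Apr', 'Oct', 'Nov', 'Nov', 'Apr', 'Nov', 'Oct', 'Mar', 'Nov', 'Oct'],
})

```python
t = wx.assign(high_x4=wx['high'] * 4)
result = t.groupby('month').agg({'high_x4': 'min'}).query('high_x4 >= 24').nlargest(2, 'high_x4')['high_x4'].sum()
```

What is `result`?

64

add column high_x4 = wx['high'] * 4:
    high month  high_x4
0     18   Mar       72
1     22   Nov       88
2     25   Nov      100
3      6   Oct       24
4      7   Apr       28
5     14   Oct       56
6     32   Nov      128
7     32   Nov      128
8     19   Apr       76
9     -7   Nov      -28
10    16   Oct       64
11     9   Mar       36
12    17   Nov       68
13    18   Oct       72
group by month, min of high_x4:
       high_x4
month         
Apr         28
Mar         36
Nov        -28
Oct         24
filter rows where high_x4 >= 24:
       high_x4
month         
Apr         28
Mar         36
Oct         24
take 2 rows with largest high_x4:
       high_x4
month         
Mar         36
Apr         28
Then the sum of column 'high_x4': 64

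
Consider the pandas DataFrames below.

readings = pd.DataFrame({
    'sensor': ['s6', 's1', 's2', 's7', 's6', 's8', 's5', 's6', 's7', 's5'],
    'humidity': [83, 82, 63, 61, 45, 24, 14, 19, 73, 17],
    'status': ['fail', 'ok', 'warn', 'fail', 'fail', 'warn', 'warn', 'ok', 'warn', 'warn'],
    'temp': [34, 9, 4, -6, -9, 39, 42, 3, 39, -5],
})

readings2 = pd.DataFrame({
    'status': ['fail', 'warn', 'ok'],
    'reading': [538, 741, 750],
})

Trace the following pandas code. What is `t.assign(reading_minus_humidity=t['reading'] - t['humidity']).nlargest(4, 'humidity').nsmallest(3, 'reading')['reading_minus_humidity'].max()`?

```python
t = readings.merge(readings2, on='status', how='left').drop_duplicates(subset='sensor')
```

merge on 'status' (how='left') → 10 rows:
  sensor  humidity status  temp  reading
0     s6        83   fail    34      538
1     s1        82     ok     9      750
2     s2        63   warn     4      741
3     s7        61   fail    -6      538
4     s6        45   fail    -9      538
5     s8        24   warn    39      741
6     s5        14   warn    42      741
7     s6        19     ok     3      750
8     s7        73   warn    39      741
9     s5        17   warn    -5      741
drop duplicate sensor (keep=first):
  sensor  humidity status  temp  reading
0     s6        83   fail    34      538
1     s1        82     ok     9      750
2     s2        63   warn     4      741
3     s7        61   fail    -6      538
5     s8        24   warn    39      741
6     s5        14   warn    42      741
add column reading_minus_humidity = t['reading'] - t['humidity']:
  sensor  humidity status  temp  reading  reading_minus_humidity
0     s6        83   fail    34      538                     455
1     s1        82     ok     9      750                     668
2     s2        63   warn     4      741                     678
3     s7        61   fail    -6      538                     477
5     s8        24   warn    39      741                     717
6     s5        14   warn    42      741                     727
take 4 rows with largest humidity:
  sensor  humidity status  temp  reading  reading_minus_humidity
0     s6        83   fail    34      538                     455
1     s1        82     ok     9      750                     668
2     s2        63   warn     4      741                     678
3     s7        61   fail    -6      538                     477
take 3 rows with smallest reading:
  sensor  humidity status  temp  reading  reading_minus_humidity
0     s6        83   fail    34      538                     455
3     s7        61   fail    -6      538                     477
2     s2        63   warn     4      741                     678
The max of column 'reading_minus_humidity' is 678.

678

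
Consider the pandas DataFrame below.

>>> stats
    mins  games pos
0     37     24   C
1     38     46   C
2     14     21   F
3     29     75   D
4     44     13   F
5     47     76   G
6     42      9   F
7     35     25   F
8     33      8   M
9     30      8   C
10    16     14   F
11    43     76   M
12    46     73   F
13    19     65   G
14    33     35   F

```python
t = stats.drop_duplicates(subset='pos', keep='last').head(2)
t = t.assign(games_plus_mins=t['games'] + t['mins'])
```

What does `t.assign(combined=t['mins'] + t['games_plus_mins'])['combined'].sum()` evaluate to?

drop duplicate pos (keep=last):
    mins  games pos
3     29     75   D
9     30      8   C
11    43     76   M
13    19     65   G
14    33     35   F
take first 2 rows:
   mins  games pos
3    29     75   D
9    30      8   C
add column games_plus_mins = t['games'] + t['mins']:
   mins  games pos  games_plus_mins
3    29     75   D              104
9    30      8   C               38
add column combined = t['mins'] + t['games_plus_mins']:
   mins  games pos  games_plus_mins  combined
3    29     75   D              104       133
9    30      8   C               38        68
Then the sum of column 'combined': 201

201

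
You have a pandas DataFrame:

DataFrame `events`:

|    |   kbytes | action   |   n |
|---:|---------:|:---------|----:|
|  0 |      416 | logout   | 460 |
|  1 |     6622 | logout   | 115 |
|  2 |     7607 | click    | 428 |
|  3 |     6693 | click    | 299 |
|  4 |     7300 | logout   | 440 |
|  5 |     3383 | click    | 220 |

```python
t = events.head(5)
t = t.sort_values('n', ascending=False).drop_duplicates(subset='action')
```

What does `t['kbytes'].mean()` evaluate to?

take first 5 rows:
   kbytes  action    n
0     416  logout  460
1    6622  logout  115
2    7607   click  428
3    6693   click  299
4    7300  logout  440
sort by n descending:
   kbytes  action    n
0     416  logout  460
4    7300  logout  440
2    7607   click  428
3    6693   click  299
1    6622  logout  115
drop duplicate action (keep=first):
   kbytes  action    n
0     416  logout  460
2    7607   click  428
mean of column 'kbytes' → 4011.5

4011.5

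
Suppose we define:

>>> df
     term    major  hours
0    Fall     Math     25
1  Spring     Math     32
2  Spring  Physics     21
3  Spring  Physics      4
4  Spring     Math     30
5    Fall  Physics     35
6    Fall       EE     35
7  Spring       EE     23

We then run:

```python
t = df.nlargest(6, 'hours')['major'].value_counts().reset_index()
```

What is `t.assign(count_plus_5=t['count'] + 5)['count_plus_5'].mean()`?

7.0

take 6 rows with largest hours:
     term    major  hours
5    Fall  Physics     35
6    Fall       EE     35
1  Spring     Math     32
4  Spring     Math     30
0    Fall     Math     25
7  Spring       EE     23
value_counts of major:
major
Math       3
EE         2
Physics    1
Name: count, dtype: int64
reset_index():
     major  count
0     Math      3
1       EE      2
2  Physics      1
add column count_plus_5 = t['count'] + 5:
     major  count  count_plus_5
0     Math      3             8
1       EE      2             7
2  Physics      1             6
Finally, mean of column 'count_plus_5' = 7.0.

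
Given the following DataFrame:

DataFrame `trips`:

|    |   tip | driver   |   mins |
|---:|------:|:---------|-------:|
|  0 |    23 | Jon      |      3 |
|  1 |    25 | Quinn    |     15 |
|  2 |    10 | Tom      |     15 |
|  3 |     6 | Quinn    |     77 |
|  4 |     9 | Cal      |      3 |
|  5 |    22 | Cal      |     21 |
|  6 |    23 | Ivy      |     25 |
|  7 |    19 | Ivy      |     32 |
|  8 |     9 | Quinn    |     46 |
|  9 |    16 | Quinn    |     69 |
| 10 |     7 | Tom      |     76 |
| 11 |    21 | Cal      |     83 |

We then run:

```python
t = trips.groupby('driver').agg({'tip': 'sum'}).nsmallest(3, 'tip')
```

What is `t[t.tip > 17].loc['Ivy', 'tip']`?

42

group by driver, sum of tip:
        tip
driver     
Cal      52
Ivy      42
Jon      23
Quinn    56
Tom      17
take 3 rows with smallest tip:
        tip
driver     
Tom      17
Jon      23
Ivy      42
filter rows where tip > 17:
        tip
driver     
Jon      23
Ivy      42
Finally, value at row 'Ivy', column 'tip' = 42.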